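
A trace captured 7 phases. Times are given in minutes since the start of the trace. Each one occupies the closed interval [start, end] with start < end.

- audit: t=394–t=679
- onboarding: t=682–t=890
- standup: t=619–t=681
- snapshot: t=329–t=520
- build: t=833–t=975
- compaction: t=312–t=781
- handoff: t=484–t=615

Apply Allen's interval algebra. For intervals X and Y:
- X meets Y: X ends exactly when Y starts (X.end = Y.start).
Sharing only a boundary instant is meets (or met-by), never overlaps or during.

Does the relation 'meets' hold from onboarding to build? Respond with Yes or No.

No

onboarding = [t=682, t=890], build = [t=833, t=975].
Actual relation of onboarding to build: overlaps.
Asked whether 'meets' holds → No.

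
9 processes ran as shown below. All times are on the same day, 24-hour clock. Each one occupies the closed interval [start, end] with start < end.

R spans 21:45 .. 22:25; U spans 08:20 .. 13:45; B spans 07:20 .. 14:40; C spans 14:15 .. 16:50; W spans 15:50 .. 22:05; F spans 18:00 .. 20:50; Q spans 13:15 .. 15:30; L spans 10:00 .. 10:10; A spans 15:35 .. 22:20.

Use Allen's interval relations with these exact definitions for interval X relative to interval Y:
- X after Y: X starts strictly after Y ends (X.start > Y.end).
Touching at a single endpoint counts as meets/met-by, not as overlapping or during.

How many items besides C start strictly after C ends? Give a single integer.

Target C = [14:15, 16:50].
A [15:35, 22:20] → overlapped-by → no.
B [07:20, 14:40] → overlaps → no.
F [18:00, 20:50] → after → counts.
L [10:00, 10:10] → before → no.
Q [13:15, 15:30] → overlaps → no.
R [21:45, 22:25] → after → counts.
U [08:20, 13:45] → before → no.
W [15:50, 22:05] → overlapped-by → no.
Total: 2.

2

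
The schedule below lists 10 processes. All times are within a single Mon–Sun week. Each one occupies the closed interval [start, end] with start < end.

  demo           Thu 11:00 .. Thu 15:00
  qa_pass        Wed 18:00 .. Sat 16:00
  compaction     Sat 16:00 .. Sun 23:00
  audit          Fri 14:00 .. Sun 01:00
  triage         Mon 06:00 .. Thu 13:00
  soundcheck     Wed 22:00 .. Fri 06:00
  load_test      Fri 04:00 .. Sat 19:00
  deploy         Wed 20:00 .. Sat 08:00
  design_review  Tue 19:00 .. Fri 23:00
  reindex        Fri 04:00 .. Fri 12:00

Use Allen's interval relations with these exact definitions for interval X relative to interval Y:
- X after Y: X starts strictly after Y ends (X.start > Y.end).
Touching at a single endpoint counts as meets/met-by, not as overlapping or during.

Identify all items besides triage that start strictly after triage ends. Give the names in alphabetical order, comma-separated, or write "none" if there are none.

Target triage = [Mon 06:00, Thu 13:00].
audit [Fri 14:00, Sun 01:00] → after → yes.
compaction [Sat 16:00, Sun 23:00] → after → yes.
demo [Thu 11:00, Thu 15:00] → overlapped-by → no.
deploy [Wed 20:00, Sat 08:00] → overlapped-by → no.
design_review [Tue 19:00, Fri 23:00] → overlapped-by → no.
load_test [Fri 04:00, Sat 19:00] → after → yes.
qa_pass [Wed 18:00, Sat 16:00] → overlapped-by → no.
reindex [Fri 04:00, Fri 12:00] → after → yes.
soundcheck [Wed 22:00, Fri 06:00] → overlapped-by → no.
Result: audit, compaction, load_test, reindex.

audit, compaction, load_test, reindex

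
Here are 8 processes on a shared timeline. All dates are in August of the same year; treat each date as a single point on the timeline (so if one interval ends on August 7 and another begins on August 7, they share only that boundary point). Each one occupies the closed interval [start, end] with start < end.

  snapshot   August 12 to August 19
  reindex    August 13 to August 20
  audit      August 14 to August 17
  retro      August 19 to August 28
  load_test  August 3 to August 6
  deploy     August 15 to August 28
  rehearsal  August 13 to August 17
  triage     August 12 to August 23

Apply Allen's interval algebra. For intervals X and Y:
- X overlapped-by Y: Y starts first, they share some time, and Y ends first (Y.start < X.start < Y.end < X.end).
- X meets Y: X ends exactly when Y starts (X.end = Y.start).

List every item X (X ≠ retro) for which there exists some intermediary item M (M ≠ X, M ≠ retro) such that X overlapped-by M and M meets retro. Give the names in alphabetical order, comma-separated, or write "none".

deploy, reindex

Target retro = [August 19, August 28].
Intermediaries M with M meets retro: snapshot.
Via snapshot — items with X overlapped-by snapshot: deploy, reindex.
Union: deploy, reindex.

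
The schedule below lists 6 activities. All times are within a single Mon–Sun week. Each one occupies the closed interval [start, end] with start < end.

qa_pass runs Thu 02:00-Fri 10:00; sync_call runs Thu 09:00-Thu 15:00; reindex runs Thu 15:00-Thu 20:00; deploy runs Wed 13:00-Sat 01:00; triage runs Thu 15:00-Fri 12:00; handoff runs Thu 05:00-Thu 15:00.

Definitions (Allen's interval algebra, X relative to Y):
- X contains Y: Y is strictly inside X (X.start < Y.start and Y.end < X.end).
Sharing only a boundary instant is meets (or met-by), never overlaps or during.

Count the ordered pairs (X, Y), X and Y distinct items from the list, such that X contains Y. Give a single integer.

Checking all 30 ordered pairs for relation 'contains'; matching pairs in alphabetical order:
(deploy, handoff): deploy contains handoff ✓
(deploy, qa_pass): deploy contains qa_pass ✓
(deploy, reindex): deploy contains reindex ✓
(deploy, sync_call): deploy contains sync_call ✓
(deploy, triage): deploy contains triage ✓
(qa_pass, handoff): qa_pass contains handoff ✓
(qa_pass, reindex): qa_pass contains reindex ✓
(qa_pass, sync_call): qa_pass contains sync_call ✓
Count: 8.

8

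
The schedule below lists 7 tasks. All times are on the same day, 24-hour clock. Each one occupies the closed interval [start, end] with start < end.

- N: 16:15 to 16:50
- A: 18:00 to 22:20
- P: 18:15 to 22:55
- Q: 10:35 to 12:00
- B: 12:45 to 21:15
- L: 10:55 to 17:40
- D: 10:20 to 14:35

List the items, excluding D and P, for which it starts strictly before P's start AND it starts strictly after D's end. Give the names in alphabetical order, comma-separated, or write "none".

Conditions: its start is strictly before P's start (X.start < 18:15) AND its start is strictly after D's end (X.start > 14:35).
A: start 18:00 < 18:15? ✓; start 18:00 > 14:35? ✓ → yes.
B: start 12:45 < 18:15? ✓; start 12:45 > 14:35? ✗ → no.
L: start 10:55 < 18:15? ✓; start 10:55 > 14:35? ✗ → no.
N: start 16:15 < 18:15? ✓; start 16:15 > 14:35? ✓ → yes.
Q: start 10:35 < 18:15? ✓; start 10:35 > 14:35? ✗ → no.
Result: A, N.

A, N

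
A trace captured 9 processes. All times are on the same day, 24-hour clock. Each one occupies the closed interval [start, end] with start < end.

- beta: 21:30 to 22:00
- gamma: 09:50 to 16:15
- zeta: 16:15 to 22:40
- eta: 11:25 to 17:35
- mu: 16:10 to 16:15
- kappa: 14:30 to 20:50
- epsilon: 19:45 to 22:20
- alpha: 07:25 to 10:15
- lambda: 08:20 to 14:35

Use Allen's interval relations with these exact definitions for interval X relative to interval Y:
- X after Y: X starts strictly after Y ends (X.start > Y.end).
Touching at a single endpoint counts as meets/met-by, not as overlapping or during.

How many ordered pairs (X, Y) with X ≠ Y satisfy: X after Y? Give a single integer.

17

Checking all 72 ordered pairs for relation 'after'; matching pairs in alphabetical order:
(beta, alpha): beta after alpha ✓
(beta, eta): beta after eta ✓
(beta, gamma): beta after gamma ✓
(beta, kappa): beta after kappa ✓
(beta, lambda): beta after lambda ✓
(beta, mu): beta after mu ✓
(epsilon, alpha): epsilon after alpha ✓
(epsilon, eta): epsilon after eta ✓
(epsilon, gamma): epsilon after gamma ✓
(epsilon, lambda): epsilon after lambda ✓
(epsilon, mu): epsilon after mu ✓
(eta, alpha): eta after alpha ✓
(kappa, alpha): kappa after alpha ✓
(mu, alpha): mu after alpha ✓
(mu, lambda): mu after lambda ✓
(zeta, alpha): zeta after alpha ✓
(zeta, lambda): zeta after lambda ✓
Count: 17.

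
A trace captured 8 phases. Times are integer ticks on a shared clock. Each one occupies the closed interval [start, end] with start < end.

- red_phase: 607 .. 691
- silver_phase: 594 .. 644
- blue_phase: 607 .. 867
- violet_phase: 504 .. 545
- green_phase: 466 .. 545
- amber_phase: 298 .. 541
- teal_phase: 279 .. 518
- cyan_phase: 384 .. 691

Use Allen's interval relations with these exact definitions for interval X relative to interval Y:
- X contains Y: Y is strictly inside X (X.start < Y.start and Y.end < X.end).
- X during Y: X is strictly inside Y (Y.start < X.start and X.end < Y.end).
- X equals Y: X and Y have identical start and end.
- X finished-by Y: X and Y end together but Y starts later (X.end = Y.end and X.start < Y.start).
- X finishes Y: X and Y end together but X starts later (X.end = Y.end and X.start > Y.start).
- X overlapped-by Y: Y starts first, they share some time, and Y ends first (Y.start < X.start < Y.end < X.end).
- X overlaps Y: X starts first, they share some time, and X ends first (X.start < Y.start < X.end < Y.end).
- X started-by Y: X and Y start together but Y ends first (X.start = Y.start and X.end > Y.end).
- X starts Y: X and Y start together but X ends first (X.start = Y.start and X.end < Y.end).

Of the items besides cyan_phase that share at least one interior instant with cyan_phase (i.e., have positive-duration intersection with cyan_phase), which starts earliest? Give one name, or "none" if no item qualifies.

Target cyan_phase = [384, 691].
amber_phase [298, 541] → overlaps → candidate.
blue_phase [607, 867] → overlapped-by → candidate.
green_phase [466, 545] → during → candidate.
red_phase [607, 691] → finishes → candidate.
silver_phase [594, 644] → during → candidate.
teal_phase [279, 518] → overlaps → candidate.
violet_phase [504, 545] → during → candidate.
Among candidates, earliest start is 279 → teal_phase.

teal_phase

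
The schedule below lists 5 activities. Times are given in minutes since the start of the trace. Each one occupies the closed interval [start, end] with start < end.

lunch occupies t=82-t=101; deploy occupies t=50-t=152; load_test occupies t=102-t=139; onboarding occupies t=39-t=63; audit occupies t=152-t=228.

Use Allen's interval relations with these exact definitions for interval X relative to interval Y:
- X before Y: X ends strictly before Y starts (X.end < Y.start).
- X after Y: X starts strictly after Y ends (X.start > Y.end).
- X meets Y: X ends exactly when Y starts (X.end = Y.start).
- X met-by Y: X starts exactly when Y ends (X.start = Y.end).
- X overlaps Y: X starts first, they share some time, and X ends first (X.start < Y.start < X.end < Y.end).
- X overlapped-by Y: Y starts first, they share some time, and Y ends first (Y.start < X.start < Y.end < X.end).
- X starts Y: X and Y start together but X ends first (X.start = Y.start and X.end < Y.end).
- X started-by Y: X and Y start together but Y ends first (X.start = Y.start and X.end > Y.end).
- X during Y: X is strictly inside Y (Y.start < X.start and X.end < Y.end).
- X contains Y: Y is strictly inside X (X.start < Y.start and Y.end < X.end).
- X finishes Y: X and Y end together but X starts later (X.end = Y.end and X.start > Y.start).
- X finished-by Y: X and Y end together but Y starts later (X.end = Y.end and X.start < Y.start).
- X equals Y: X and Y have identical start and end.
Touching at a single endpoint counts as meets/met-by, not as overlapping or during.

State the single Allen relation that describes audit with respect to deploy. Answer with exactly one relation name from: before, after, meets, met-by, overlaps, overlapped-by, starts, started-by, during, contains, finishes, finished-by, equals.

met-by

audit = [t=152, t=228]; deploy = [t=50, t=152].
Compare endpoints: audit.start > deploy.start, audit.start = deploy.end, audit.end > deploy.start, audit.end > deploy.end.
That pattern is 'met-by'.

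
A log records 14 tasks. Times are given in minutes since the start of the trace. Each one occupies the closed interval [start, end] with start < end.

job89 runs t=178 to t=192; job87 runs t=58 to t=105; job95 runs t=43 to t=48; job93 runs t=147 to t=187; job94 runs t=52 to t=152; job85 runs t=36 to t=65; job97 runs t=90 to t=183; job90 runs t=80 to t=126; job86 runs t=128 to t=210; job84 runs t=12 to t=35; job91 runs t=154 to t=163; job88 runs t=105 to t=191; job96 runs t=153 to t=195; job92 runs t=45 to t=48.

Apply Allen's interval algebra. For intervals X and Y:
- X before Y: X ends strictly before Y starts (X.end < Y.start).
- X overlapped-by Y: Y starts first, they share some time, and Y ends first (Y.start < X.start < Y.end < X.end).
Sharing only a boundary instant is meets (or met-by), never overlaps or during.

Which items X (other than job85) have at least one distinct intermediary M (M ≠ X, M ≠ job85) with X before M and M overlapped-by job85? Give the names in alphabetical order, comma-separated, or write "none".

job84, job92, job95

Target job85 = [t=36, t=65].
Intermediaries M with M overlapped-by job85: job87, job94.
Via job87 — items with X before job87: job84, job92, job95.
Via job94 — items with X before job94: job84, job92, job95.
Union: job84, job92, job95.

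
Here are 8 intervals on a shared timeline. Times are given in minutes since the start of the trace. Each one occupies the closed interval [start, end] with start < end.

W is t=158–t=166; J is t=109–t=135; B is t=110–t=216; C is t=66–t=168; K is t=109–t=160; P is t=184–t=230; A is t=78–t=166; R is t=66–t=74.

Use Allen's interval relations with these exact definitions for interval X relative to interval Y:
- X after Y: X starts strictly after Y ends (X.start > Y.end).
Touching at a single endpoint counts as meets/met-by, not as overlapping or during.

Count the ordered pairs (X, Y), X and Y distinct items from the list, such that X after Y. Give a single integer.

12

Checking all 56 ordered pairs for relation 'after'; matching pairs in alphabetical order:
(A, R): A after R ✓
(B, R): B after R ✓
(J, R): J after R ✓
(K, R): K after R ✓
(P, A): P after A ✓
(P, C): P after C ✓
(P, J): P after J ✓
(P, K): P after K ✓
(P, R): P after R ✓
(P, W): P after W ✓
(W, J): W after J ✓
(W, R): W after R ✓
Count: 12.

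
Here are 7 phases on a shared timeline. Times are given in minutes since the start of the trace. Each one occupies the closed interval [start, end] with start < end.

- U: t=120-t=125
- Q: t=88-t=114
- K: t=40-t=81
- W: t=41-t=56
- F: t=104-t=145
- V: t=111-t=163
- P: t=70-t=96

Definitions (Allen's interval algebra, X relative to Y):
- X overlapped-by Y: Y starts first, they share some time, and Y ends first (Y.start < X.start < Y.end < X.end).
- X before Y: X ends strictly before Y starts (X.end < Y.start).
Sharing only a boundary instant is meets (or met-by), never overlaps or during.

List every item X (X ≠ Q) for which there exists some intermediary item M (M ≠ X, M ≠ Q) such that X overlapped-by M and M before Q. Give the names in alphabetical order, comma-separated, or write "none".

Target Q = [t=88, t=114].
Intermediaries M with M before Q: K, W.
Via K — items with X overlapped-by K: P.
Via W — items with X overlapped-by W: none.
Union: P.

P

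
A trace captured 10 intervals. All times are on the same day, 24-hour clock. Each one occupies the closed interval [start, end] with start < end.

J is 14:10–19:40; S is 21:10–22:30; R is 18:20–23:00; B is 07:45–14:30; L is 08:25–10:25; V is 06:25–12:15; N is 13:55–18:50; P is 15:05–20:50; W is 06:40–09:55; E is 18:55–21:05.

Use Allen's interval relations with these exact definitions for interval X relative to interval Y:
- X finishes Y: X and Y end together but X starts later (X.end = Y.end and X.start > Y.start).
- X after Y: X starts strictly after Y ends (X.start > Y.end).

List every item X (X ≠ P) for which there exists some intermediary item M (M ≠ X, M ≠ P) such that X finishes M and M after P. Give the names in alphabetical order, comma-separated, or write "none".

Target P = [15:05, 20:50].
Intermediaries M with M after P: S.
Via S — items with X finishes S: none.
Union: none.

none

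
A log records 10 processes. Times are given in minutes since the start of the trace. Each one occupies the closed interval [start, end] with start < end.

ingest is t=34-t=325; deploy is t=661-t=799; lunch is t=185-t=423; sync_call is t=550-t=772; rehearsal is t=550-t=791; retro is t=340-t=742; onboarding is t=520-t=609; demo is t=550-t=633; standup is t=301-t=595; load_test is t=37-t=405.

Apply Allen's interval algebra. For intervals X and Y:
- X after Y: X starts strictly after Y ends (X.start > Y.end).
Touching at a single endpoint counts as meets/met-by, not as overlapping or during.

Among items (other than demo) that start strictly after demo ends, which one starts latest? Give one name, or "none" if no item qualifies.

Target demo = [t=550, t=633].
deploy [t=661, t=799] → after → candidate.
ingest [t=34, t=325] → before → excluded.
load_test [t=37, t=405] → before → excluded.
lunch [t=185, t=423] → before → excluded.
onboarding [t=520, t=609] → overlaps → excluded.
rehearsal [t=550, t=791] → started-by → excluded.
retro [t=340, t=742] → contains → excluded.
standup [t=301, t=595] → overlaps → excluded.
sync_call [t=550, t=772] → started-by → excluded.
Among candidates, latest start is t=661 → deploy.

deploy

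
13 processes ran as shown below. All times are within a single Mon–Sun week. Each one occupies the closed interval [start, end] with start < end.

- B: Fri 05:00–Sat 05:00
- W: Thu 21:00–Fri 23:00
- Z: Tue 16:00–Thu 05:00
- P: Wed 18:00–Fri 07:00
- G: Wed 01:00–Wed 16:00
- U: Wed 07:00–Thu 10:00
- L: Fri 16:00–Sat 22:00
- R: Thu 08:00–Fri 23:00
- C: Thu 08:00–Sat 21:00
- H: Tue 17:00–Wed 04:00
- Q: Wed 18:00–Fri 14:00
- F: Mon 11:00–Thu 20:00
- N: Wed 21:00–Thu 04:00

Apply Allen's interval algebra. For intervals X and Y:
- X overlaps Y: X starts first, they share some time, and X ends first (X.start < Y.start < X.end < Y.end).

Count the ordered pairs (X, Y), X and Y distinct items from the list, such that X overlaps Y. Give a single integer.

27

Checking all 156 ordered pairs for relation 'overlaps'; matching pairs in alphabetical order:
(B, L): B overlaps L ✓
(C, L): C overlaps L ✓
(F, C): F overlaps C ✓
(F, P): F overlaps P ✓
(F, Q): F overlaps Q ✓
(F, R): F overlaps R ✓
(G, U): G overlaps U ✓
(H, G): H overlaps G ✓
(P, B): P overlaps B ✓
(P, C): P overlaps C ✓
(P, R): P overlaps R ✓
(P, W): P overlaps W ✓
(Q, B): Q overlaps B ✓
(Q, C): Q overlaps C ✓
(Q, R): Q overlaps R ✓
(Q, W): Q overlaps W ✓
(R, B): R overlaps B ✓
(R, L): R overlaps L ✓
(U, C): U overlaps C ✓
(U, P): U overlaps P ✓
(U, Q): U overlaps Q ✓
(U, R): U overlaps R ✓
(W, B): W overlaps B ✓
(W, L): W overlaps L ✓
... plus 3 further pairs not listed.
Count: 27.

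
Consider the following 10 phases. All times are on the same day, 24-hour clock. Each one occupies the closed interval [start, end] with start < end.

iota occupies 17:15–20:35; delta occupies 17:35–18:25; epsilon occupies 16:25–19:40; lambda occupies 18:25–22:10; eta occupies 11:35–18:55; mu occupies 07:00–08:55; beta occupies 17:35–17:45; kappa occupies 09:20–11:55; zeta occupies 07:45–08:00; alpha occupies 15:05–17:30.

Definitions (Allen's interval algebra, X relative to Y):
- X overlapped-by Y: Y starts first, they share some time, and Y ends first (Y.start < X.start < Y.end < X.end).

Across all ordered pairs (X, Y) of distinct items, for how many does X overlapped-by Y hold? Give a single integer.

Checking all 90 ordered pairs for relation 'overlapped-by'; matching pairs in alphabetical order:
(epsilon, alpha): epsilon overlapped-by alpha ✓
(epsilon, eta): epsilon overlapped-by eta ✓
(eta, kappa): eta overlapped-by kappa ✓
(iota, alpha): iota overlapped-by alpha ✓
(iota, epsilon): iota overlapped-by epsilon ✓
(iota, eta): iota overlapped-by eta ✓
(lambda, epsilon): lambda overlapped-by epsilon ✓
(lambda, eta): lambda overlapped-by eta ✓
(lambda, iota): lambda overlapped-by iota ✓
Count: 9.

9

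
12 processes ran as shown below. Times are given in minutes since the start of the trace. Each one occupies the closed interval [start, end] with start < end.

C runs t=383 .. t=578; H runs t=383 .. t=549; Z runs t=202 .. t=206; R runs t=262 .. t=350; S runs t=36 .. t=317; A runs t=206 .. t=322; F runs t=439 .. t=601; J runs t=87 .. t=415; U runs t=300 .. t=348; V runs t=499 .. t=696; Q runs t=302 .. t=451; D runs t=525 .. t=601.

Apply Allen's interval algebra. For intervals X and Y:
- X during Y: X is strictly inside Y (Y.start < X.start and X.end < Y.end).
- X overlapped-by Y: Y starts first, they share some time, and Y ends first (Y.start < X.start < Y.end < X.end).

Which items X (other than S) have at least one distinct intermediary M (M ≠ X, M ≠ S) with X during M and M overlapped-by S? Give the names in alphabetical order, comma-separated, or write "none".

A, R, U, Z

Target S = [t=36, t=317].
Intermediaries M with M overlapped-by S: A, J, Q, R, U.
Via A — items with X during A: none.
Via J — items with X during J: A, R, U, Z.
Via Q — items with X during Q: none.
Via R — items with X during R: U.
Via U — items with X during U: none.
Union: A, R, U, Z.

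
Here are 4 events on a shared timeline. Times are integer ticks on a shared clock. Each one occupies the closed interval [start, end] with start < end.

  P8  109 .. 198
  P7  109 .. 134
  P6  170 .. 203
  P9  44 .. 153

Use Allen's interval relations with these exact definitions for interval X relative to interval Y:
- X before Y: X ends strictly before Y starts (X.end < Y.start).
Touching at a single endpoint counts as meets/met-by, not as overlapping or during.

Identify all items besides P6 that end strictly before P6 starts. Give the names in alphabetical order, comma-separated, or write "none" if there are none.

Target P6 = [170, 203].
P7 [109, 134] → before → yes.
P8 [109, 198] → overlaps → no.
P9 [44, 153] → before → yes.
Result: P7, P9.

P7, P9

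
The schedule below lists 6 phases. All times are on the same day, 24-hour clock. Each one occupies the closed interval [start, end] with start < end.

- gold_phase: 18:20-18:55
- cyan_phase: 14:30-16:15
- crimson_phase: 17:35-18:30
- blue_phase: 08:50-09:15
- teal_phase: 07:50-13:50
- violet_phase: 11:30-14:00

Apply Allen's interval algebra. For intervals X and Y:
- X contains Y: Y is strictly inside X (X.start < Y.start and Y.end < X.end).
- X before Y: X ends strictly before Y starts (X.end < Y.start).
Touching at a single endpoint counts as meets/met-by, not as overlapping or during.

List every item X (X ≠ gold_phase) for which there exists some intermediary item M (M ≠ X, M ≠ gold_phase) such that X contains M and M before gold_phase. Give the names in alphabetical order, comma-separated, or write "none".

Target gold_phase = [18:20, 18:55].
Intermediaries M with M before gold_phase: blue_phase, cyan_phase, teal_phase, violet_phase.
Via blue_phase — items with X contains blue_phase: teal_phase.
Via cyan_phase — items with X contains cyan_phase: none.
Via teal_phase — items with X contains teal_phase: none.
Via violet_phase — items with X contains violet_phase: none.
Union: teal_phase.

teal_phase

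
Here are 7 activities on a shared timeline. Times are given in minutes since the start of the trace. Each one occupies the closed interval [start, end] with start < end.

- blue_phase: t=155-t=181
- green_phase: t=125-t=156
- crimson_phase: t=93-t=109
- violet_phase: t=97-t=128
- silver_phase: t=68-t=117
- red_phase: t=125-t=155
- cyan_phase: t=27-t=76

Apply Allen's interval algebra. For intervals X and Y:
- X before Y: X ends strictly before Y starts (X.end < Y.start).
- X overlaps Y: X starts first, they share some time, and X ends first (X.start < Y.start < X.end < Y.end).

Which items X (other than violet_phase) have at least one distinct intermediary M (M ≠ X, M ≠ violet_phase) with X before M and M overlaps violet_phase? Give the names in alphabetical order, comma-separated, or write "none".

Target violet_phase = [t=97, t=128].
Intermediaries M with M overlaps violet_phase: crimson_phase, silver_phase.
Via crimson_phase — items with X before crimson_phase: cyan_phase.
Via silver_phase — items with X before silver_phase: none.
Union: cyan_phase.

cyan_phase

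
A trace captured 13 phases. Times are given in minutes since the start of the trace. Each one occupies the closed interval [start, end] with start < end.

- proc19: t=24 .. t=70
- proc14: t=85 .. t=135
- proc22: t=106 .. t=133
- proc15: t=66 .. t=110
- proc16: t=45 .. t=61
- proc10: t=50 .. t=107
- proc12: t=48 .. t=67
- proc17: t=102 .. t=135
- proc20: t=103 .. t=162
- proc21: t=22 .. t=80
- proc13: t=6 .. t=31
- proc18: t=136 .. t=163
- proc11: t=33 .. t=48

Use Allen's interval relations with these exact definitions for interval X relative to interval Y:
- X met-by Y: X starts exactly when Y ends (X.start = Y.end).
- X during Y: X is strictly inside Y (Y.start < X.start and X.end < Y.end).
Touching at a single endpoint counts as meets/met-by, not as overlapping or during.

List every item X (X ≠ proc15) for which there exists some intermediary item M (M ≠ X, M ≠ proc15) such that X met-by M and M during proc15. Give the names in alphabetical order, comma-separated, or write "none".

none

Target proc15 = [t=66, t=110].
Intermediaries M with M during proc15: none.
Union: none.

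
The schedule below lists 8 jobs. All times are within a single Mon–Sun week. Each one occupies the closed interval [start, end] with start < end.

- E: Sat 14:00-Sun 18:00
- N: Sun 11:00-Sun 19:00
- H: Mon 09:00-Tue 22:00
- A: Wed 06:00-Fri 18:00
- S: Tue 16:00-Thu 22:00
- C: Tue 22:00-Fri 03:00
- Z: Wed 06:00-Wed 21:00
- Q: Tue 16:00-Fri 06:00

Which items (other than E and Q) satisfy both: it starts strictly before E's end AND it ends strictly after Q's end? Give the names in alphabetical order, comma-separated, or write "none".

A, N

Conditions: its start is strictly before E's end (X.start < Sun 18:00) AND its end is strictly after Q's end (X.end > Fri 06:00).
A: start Wed 06:00 < Sun 18:00? ✓; end Fri 18:00 > Fri 06:00? ✓ → yes.
C: start Tue 22:00 < Sun 18:00? ✓; end Fri 03:00 > Fri 06:00? ✗ → no.
H: start Mon 09:00 < Sun 18:00? ✓; end Tue 22:00 > Fri 06:00? ✗ → no.
N: start Sun 11:00 < Sun 18:00? ✓; end Sun 19:00 > Fri 06:00? ✓ → yes.
S: start Tue 16:00 < Sun 18:00? ✓; end Thu 22:00 > Fri 06:00? ✗ → no.
Z: start Wed 06:00 < Sun 18:00? ✓; end Wed 21:00 > Fri 06:00? ✗ → no.
Result: A, N.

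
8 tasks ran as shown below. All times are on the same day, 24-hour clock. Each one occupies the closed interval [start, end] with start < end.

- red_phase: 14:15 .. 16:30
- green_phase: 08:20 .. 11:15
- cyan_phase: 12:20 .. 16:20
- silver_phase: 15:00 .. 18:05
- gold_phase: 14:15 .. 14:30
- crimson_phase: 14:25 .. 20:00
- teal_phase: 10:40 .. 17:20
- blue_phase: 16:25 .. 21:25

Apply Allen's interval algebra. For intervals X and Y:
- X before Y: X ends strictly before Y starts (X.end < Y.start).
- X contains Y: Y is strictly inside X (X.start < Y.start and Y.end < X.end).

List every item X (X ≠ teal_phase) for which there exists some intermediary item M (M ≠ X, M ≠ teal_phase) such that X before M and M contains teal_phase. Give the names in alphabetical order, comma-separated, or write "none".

Target teal_phase = [10:40, 17:20].
Intermediaries M with M contains teal_phase: none.
Union: none.

none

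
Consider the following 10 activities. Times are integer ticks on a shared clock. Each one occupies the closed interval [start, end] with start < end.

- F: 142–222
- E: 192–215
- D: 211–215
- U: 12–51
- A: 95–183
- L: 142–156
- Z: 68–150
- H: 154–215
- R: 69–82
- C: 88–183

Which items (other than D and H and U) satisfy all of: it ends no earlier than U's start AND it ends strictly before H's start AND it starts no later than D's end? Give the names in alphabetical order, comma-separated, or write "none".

R, Z

Conditions: its end is no earlier than U's start (X.end >= 12) AND its end is strictly before H's start (X.end < 154) AND its start is no later than D's end (X.start <= 215).
A: end 183 >= 12? ✓; end 183 < 154? ✗; start 95 <= 215? ✓ → no.
C: end 183 >= 12? ✓; end 183 < 154? ✗; start 88 <= 215? ✓ → no.
E: end 215 >= 12? ✓; end 215 < 154? ✗; start 192 <= 215? ✓ → no.
F: end 222 >= 12? ✓; end 222 < 154? ✗; start 142 <= 215? ✓ → no.
L: end 156 >= 12? ✓; end 156 < 154? ✗; start 142 <= 215? ✓ → no.
R: end 82 >= 12? ✓; end 82 < 154? ✓; start 69 <= 215? ✓ → yes.
Z: end 150 >= 12? ✓; end 150 < 154? ✓; start 68 <= 215? ✓ → yes.
Result: R, Z.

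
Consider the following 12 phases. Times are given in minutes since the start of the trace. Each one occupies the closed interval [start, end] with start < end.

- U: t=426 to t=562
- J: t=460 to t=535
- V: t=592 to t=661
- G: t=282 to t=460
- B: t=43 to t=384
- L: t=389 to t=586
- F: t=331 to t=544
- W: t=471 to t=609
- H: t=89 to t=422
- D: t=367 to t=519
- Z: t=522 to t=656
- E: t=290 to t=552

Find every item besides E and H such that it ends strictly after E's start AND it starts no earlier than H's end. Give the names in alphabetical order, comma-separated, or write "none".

Conditions: its end is strictly after E's start (X.end > t=290) AND its start is no earlier than H's end (X.start >= t=422).
B: end t=384 > t=290? ✓; start t=43 >= t=422? ✗ → no.
D: end t=519 > t=290? ✓; start t=367 >= t=422? ✗ → no.
F: end t=544 > t=290? ✓; start t=331 >= t=422? ✗ → no.
G: end t=460 > t=290? ✓; start t=282 >= t=422? ✗ → no.
J: end t=535 > t=290? ✓; start t=460 >= t=422? ✓ → yes.
L: end t=586 > t=290? ✓; start t=389 >= t=422? ✗ → no.
U: end t=562 > t=290? ✓; start t=426 >= t=422? ✓ → yes.
V: end t=661 > t=290? ✓; start t=592 >= t=422? ✓ → yes.
W: end t=609 > t=290? ✓; start t=471 >= t=422? ✓ → yes.
Z: end t=656 > t=290? ✓; start t=522 >= t=422? ✓ → yes.
Result: J, U, V, W, Z.

J, U, V, W, Z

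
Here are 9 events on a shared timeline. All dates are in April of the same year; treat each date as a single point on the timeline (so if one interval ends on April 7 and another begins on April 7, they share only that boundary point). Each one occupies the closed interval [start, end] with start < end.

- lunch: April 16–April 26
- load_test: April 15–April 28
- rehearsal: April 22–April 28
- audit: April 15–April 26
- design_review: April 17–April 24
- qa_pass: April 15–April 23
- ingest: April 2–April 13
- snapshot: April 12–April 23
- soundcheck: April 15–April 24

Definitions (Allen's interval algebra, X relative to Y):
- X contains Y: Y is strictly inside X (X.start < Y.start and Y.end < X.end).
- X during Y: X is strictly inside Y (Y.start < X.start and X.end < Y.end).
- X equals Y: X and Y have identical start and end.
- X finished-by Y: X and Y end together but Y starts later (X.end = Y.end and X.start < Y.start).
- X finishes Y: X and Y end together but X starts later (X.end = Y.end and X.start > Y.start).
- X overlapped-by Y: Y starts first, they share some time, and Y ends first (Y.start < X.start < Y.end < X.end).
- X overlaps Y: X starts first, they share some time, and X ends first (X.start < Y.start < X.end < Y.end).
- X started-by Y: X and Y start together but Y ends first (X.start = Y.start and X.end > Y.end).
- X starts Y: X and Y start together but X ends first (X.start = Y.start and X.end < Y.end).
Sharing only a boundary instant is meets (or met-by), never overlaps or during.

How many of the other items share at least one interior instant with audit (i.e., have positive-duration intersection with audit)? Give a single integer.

Target audit = [April 15, April 26].
design_review [April 17, April 24] → during → counts.
ingest [April 2, April 13] → before → no.
load_test [April 15, April 28] → started-by → counts.
lunch [April 16, April 26] → finishes → counts.
qa_pass [April 15, April 23] → starts → counts.
rehearsal [April 22, April 28] → overlapped-by → counts.
snapshot [April 12, April 23] → overlaps → counts.
soundcheck [April 15, April 24] → starts → counts.
Total: 7.

7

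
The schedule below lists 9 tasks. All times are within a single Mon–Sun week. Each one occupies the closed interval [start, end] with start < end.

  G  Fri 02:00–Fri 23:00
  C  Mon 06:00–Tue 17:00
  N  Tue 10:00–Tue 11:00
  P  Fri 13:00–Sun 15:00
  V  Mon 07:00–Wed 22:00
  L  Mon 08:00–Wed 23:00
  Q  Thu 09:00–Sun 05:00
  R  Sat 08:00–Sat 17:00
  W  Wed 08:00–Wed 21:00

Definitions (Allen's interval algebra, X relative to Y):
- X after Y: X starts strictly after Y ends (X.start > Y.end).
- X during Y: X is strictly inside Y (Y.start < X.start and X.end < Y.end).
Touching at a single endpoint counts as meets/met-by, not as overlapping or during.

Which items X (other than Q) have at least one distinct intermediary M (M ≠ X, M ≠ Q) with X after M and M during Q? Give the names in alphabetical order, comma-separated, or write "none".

Target Q = [Thu 09:00, Sun 05:00].
Intermediaries M with M during Q: G, R.
Via G — items with X after G: R.
Via R — items with X after R: none.
Union: R.

R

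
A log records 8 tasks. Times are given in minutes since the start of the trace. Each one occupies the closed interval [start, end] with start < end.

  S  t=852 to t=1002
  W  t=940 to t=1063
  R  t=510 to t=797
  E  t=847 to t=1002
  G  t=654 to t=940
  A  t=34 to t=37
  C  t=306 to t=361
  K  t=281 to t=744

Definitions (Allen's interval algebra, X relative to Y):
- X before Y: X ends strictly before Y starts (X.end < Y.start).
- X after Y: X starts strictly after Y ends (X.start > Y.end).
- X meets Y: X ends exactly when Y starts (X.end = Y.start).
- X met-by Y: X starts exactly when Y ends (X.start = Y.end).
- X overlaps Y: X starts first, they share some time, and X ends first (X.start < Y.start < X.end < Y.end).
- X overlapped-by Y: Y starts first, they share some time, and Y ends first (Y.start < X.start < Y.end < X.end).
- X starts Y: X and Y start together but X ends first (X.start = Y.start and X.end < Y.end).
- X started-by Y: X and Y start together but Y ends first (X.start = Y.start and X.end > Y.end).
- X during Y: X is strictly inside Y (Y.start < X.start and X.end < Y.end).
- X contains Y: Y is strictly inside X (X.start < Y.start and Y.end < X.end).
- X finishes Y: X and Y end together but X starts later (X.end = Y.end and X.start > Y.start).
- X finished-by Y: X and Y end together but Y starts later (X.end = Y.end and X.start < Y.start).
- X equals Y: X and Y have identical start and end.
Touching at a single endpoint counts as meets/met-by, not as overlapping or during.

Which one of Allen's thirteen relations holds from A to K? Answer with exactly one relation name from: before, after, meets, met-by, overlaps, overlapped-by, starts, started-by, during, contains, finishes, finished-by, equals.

A = [t=34, t=37]; K = [t=281, t=744].
Compare endpoints: A.start < K.start, A.start < K.end, A.end < K.start, A.end < K.end.
That pattern is 'before'.

before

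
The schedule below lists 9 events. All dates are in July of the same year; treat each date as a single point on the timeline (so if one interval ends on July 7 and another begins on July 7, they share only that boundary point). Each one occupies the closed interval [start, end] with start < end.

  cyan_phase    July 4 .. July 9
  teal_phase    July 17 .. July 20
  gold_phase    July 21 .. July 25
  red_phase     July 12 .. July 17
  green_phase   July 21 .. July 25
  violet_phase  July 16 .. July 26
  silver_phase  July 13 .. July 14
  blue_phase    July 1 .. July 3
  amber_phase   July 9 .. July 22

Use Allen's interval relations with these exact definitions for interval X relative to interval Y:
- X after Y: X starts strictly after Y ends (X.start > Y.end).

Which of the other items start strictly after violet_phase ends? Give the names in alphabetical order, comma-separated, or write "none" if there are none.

none

Target violet_phase = [July 16, July 26].
amber_phase [July 9, July 22] → overlaps → no.
blue_phase [July 1, July 3] → before → no.
cyan_phase [July 4, July 9] → before → no.
gold_phase [July 21, July 25] → during → no.
green_phase [July 21, July 25] → during → no.
red_phase [July 12, July 17] → overlaps → no.
silver_phase [July 13, July 14] → before → no.
teal_phase [July 17, July 20] → during → no.
Result: none.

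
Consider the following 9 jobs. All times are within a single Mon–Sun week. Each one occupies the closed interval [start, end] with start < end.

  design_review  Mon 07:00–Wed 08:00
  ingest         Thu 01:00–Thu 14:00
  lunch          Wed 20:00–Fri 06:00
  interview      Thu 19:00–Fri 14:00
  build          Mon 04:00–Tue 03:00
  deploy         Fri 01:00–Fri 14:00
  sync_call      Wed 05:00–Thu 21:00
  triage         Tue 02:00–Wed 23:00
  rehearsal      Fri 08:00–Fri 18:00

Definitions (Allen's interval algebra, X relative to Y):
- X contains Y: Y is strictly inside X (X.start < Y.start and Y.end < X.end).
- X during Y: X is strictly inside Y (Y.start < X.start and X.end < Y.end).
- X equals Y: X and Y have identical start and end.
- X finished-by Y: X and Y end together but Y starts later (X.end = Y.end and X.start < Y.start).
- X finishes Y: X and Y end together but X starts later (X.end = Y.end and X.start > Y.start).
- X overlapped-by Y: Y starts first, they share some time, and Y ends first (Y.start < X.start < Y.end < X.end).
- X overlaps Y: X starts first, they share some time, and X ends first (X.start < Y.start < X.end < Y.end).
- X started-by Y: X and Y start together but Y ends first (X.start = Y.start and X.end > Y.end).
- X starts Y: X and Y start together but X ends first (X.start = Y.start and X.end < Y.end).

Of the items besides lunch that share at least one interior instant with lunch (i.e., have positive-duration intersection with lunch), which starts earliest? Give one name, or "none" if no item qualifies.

triage

Target lunch = [Wed 20:00, Fri 06:00].
build [Mon 04:00, Tue 03:00] → before → excluded.
deploy [Fri 01:00, Fri 14:00] → overlapped-by → candidate.
design_review [Mon 07:00, Wed 08:00] → before → excluded.
ingest [Thu 01:00, Thu 14:00] → during → candidate.
interview [Thu 19:00, Fri 14:00] → overlapped-by → candidate.
rehearsal [Fri 08:00, Fri 18:00] → after → excluded.
sync_call [Wed 05:00, Thu 21:00] → overlaps → candidate.
triage [Tue 02:00, Wed 23:00] → overlaps → candidate.
Among candidates, earliest start is Tue 02:00 → triage.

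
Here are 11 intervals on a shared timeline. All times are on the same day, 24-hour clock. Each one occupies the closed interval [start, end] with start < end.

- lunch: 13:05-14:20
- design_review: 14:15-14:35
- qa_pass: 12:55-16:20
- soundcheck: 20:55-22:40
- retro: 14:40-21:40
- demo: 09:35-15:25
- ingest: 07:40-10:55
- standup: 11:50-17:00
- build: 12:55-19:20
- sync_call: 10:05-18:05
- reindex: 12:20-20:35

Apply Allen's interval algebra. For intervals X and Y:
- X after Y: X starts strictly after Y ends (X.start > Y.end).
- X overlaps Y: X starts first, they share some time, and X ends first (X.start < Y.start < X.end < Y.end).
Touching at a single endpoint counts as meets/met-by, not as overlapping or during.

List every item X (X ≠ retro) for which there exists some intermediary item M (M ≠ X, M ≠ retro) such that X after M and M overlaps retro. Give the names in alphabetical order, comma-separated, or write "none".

soundcheck

Target retro = [14:40, 21:40].
Intermediaries M with M overlaps retro: build, demo, qa_pass, reindex, standup, sync_call.
Via build — items with X after build: soundcheck.
Via demo — items with X after demo: soundcheck.
Via qa_pass — items with X after qa_pass: soundcheck.
Via reindex — items with X after reindex: soundcheck.
Via standup — items with X after standup: soundcheck.
Via sync_call — items with X after sync_call: soundcheck.
Union: soundcheck.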